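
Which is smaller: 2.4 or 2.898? 2.4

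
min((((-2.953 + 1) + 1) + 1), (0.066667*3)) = 0.047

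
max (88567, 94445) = 94445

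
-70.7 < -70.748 False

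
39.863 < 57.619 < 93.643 True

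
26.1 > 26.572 False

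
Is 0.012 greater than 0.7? No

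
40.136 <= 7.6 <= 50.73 False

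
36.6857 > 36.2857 True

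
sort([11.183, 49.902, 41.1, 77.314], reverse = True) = [77.314, 49.902, 41.1, 11.183]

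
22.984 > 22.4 True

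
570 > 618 False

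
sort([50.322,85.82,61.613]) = [50.322,61.613,85.82]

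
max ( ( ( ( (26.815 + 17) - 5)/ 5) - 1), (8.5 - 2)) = 6.763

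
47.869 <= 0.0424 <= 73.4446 False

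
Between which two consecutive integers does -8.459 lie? -9 and -8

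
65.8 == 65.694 False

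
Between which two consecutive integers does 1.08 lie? 1 and 2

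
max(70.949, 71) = 71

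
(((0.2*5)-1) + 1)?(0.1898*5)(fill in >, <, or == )>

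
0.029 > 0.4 False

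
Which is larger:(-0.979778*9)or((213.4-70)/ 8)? ((213.4-70)/ 8)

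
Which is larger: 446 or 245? 446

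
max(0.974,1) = 1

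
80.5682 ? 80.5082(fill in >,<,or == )>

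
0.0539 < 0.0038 False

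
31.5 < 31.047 False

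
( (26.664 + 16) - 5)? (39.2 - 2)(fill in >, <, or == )>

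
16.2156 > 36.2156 False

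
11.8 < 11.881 True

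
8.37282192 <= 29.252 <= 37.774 True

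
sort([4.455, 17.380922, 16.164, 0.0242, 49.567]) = [0.0242, 4.455, 16.164, 17.380922, 49.567]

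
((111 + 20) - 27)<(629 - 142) True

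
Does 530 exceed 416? Yes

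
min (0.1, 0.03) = 0.03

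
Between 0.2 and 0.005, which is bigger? 0.2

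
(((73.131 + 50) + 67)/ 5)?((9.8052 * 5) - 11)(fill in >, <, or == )>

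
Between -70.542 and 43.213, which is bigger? 43.213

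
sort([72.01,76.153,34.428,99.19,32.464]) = [32.464,34.428,72.01,76.153,99.19]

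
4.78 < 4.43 False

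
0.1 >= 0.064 True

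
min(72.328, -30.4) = -30.4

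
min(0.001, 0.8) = 0.001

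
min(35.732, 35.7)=35.7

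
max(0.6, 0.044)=0.6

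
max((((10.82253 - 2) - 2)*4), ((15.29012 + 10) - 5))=27.29012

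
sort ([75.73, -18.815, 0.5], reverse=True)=[75.73, 0.5, -18.815]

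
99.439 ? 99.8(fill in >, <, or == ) <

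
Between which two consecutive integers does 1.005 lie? 1 and 2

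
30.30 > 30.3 False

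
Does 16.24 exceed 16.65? No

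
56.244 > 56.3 False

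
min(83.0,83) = 83.0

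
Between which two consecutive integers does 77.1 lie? 77 and 78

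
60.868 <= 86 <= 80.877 False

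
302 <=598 True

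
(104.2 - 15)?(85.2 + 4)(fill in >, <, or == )==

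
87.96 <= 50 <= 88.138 False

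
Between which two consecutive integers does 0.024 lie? 0 and 1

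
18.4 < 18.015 False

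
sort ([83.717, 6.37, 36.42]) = [6.37, 36.42, 83.717]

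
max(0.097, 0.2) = 0.2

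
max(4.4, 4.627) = 4.627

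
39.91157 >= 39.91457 False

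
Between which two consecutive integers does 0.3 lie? 0 and 1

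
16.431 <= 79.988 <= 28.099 False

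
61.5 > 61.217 True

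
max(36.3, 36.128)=36.3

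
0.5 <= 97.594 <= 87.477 False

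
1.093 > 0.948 True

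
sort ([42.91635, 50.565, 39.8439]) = [39.8439, 42.91635, 50.565]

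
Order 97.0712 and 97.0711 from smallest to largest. 97.0711, 97.0712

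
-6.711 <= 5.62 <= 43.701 True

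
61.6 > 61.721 False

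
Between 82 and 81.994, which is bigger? 82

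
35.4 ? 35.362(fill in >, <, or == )>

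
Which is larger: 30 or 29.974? 30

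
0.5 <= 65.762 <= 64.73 False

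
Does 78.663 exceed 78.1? Yes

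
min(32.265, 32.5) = 32.265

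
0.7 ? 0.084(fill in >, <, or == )>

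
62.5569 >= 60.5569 True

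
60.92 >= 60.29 True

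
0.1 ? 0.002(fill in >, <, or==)>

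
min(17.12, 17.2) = 17.12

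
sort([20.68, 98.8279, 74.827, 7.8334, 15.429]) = [7.8334, 15.429, 20.68, 74.827, 98.8279]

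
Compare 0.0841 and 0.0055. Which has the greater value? 0.0841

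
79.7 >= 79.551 True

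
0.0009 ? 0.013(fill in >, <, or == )<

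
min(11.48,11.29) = 11.29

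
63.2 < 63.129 False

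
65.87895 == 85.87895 False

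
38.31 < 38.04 False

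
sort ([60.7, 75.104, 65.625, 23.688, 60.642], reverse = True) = [75.104, 65.625, 60.7, 60.642, 23.688]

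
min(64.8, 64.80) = 64.8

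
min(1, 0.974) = 0.974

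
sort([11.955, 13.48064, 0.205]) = [0.205, 11.955, 13.48064]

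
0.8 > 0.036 True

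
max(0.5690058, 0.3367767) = 0.5690058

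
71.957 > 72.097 False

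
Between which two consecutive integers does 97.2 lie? 97 and 98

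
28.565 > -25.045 True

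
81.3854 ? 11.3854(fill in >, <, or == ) >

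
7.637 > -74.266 True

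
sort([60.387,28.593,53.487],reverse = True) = [60.387,53.487,28.593]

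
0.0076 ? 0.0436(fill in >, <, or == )<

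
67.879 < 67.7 False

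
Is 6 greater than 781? No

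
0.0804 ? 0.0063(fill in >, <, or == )>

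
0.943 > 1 False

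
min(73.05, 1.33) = 1.33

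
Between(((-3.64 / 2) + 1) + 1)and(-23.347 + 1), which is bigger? (((-3.64 / 2) + 1) + 1)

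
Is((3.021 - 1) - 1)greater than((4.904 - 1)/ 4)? Yes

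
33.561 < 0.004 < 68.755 False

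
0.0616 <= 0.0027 False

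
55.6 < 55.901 True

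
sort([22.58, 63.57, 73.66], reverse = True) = [73.66, 63.57, 22.58]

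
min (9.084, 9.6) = 9.084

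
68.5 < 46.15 False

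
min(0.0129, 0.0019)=0.0019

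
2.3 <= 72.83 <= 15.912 False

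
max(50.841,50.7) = 50.841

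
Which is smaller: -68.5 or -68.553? -68.553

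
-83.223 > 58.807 False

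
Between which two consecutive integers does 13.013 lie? 13 and 14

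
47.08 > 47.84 False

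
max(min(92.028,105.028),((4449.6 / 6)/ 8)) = 92.7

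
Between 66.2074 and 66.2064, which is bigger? 66.2074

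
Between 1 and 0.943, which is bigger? 1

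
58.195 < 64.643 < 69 True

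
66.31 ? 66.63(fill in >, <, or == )<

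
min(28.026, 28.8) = 28.026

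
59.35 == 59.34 False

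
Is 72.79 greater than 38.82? Yes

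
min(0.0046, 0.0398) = 0.0046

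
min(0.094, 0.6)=0.094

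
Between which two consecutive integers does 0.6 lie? 0 and 1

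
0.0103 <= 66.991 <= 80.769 True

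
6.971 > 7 False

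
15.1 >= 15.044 True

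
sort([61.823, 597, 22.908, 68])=[22.908, 61.823, 68, 597]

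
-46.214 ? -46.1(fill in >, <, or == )<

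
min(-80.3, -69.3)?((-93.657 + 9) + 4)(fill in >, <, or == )>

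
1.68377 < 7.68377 True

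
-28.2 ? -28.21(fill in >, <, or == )>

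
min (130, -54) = -54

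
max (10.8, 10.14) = 10.8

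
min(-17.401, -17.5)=-17.5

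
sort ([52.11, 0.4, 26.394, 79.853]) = [0.4, 26.394, 52.11, 79.853]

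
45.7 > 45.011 True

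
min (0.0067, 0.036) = 0.0067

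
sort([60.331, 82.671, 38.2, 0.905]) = [0.905, 38.2, 60.331, 82.671]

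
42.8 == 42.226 False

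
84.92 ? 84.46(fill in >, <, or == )>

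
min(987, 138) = 138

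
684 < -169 False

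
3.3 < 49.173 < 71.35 True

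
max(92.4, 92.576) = 92.576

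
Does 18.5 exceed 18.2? Yes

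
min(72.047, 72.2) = 72.047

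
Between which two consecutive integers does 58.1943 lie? 58 and 59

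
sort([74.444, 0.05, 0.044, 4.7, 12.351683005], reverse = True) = [74.444, 12.351683005, 4.7, 0.05, 0.044]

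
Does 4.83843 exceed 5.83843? No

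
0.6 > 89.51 False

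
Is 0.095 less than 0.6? Yes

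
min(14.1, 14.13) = 14.1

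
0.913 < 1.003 True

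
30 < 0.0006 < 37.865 False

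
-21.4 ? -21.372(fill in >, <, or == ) <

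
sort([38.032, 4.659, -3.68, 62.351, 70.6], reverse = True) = [70.6, 62.351, 38.032, 4.659, -3.68]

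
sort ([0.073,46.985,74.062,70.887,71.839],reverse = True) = [74.062,71.839,70.887,46.985,0.073]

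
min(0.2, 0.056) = 0.056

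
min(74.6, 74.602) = 74.6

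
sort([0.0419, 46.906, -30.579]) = [-30.579, 0.0419, 46.906]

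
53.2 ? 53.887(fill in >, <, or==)<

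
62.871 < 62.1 False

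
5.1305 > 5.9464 False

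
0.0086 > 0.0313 False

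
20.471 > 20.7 False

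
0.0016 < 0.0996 True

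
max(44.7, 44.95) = 44.95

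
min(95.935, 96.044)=95.935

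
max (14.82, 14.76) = 14.82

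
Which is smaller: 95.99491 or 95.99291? 95.99291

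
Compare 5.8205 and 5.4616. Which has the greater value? 5.8205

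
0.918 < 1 True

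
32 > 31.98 True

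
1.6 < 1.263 False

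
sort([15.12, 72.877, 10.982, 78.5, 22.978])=[10.982, 15.12, 22.978, 72.877, 78.5]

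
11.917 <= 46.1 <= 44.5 False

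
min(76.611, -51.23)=-51.23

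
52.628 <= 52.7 True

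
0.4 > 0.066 True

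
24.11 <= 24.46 True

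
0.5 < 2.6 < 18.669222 True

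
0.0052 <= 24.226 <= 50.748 True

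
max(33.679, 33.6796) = 33.6796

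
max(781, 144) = 781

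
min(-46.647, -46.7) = -46.7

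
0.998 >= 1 False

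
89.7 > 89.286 True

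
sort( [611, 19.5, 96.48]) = [19.5, 96.48, 611]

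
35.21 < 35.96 True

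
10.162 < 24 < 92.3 True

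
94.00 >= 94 True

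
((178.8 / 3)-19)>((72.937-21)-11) False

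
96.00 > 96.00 False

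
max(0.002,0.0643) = 0.0643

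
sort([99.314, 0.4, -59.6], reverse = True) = [99.314, 0.4, -59.6]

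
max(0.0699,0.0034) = 0.0699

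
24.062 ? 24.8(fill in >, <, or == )<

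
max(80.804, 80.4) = 80.804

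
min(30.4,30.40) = 30.4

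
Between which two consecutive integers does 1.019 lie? 1 and 2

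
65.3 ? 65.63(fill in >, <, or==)<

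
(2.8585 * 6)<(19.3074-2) True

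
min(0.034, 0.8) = 0.034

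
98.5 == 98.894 False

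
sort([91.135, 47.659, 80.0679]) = [47.659, 80.0679, 91.135]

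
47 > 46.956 True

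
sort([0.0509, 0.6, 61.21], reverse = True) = [61.21, 0.6, 0.0509]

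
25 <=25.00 True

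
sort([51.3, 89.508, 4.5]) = [4.5, 51.3, 89.508]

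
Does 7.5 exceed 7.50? No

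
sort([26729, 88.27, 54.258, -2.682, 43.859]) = [-2.682, 43.859, 54.258, 88.27, 26729]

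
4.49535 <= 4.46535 False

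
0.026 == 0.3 False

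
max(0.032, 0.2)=0.2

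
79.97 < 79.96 False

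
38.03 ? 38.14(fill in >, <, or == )<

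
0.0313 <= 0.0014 False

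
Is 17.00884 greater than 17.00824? Yes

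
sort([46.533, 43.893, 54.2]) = [43.893, 46.533, 54.2]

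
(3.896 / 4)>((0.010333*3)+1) False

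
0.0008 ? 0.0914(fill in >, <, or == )<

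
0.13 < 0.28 True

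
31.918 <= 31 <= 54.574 False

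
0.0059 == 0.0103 False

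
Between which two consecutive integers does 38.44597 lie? 38 and 39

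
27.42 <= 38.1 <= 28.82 False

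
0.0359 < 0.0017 False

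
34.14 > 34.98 False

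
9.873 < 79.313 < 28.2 False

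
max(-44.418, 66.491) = 66.491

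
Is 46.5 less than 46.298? No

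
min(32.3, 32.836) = 32.3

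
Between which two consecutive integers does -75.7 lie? -76 and -75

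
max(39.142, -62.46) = 39.142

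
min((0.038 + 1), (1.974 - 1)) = 0.974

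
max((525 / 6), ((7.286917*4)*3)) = 87.5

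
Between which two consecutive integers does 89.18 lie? 89 and 90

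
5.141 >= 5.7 False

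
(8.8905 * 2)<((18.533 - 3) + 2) False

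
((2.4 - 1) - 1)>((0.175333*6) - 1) True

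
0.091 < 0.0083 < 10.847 False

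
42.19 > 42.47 False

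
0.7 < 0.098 False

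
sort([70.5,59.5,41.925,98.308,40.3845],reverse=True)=[98.308,70.5,59.5,41.925,40.3845]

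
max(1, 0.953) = 1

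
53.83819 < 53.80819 False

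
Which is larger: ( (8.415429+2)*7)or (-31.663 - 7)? ( (8.415429+2)*7)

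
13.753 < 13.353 False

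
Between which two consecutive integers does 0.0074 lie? 0 and 1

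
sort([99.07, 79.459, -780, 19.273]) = [-780, 19.273, 79.459, 99.07]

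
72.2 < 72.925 True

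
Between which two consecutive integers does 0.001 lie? 0 and 1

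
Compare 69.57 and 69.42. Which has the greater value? 69.57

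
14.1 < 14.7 True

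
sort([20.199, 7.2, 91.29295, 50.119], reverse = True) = [91.29295, 50.119, 20.199, 7.2]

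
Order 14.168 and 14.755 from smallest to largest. 14.168, 14.755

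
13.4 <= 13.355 False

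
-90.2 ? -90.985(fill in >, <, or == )>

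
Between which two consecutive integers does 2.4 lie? 2 and 3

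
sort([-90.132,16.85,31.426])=[-90.132,16.85,31.426]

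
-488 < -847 False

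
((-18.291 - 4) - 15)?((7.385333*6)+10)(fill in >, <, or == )<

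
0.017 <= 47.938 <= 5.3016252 False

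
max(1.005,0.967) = 1.005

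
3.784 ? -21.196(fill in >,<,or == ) >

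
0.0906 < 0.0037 False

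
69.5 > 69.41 True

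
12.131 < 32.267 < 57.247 True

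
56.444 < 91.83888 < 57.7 False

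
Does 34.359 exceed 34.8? No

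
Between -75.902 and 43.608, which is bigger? 43.608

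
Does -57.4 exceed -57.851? Yes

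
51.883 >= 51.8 True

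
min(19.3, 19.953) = 19.3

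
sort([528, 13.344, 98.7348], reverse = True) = [528, 98.7348, 13.344]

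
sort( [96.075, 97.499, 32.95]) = [32.95, 96.075, 97.499]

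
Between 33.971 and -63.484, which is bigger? 33.971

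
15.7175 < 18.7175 True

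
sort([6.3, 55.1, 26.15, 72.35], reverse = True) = [72.35, 55.1, 26.15, 6.3]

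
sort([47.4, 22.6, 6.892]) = [6.892, 22.6, 47.4]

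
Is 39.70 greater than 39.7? No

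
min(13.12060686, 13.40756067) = 13.12060686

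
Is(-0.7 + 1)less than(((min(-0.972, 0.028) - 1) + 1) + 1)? No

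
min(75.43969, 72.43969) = 72.43969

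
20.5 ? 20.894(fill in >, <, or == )<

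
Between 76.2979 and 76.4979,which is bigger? 76.4979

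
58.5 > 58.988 False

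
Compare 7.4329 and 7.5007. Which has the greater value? 7.5007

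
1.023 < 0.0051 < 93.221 False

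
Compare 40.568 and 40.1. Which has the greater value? 40.568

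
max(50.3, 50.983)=50.983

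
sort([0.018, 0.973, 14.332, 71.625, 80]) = [0.018, 0.973, 14.332, 71.625, 80]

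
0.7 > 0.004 True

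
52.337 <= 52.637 True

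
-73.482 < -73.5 False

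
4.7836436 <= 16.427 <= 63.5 True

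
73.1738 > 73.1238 True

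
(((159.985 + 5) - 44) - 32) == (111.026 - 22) False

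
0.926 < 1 True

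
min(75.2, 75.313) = 75.2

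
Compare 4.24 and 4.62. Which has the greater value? 4.62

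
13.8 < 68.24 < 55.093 False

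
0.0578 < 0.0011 False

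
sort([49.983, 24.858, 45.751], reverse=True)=[49.983, 45.751, 24.858]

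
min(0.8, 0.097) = 0.097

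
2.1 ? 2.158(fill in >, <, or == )<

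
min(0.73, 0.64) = 0.64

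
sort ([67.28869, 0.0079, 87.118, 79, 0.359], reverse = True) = [87.118, 79, 67.28869, 0.359, 0.0079]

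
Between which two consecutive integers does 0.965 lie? 0 and 1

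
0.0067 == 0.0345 False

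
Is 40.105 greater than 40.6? No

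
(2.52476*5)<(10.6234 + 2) False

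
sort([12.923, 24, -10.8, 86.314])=[-10.8, 12.923, 24, 86.314]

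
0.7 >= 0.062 True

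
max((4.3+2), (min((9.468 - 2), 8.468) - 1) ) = 6.468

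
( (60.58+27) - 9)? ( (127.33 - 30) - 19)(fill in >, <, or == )>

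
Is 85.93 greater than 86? No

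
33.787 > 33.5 True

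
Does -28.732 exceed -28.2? No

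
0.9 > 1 False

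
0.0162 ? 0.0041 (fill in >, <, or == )>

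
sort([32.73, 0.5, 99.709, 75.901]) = [0.5, 32.73, 75.901, 99.709]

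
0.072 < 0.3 True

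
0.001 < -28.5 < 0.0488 False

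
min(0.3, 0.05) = 0.05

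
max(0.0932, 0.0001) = 0.0932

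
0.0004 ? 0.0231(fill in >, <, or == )<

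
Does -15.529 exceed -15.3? No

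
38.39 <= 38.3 False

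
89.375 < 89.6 True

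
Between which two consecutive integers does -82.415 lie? -83 and -82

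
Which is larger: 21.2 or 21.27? 21.27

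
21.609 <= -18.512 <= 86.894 False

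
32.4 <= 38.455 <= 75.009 True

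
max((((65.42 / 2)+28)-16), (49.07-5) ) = 44.71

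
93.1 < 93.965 True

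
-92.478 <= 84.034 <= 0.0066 False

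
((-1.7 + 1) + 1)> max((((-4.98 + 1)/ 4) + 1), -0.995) True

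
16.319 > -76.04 True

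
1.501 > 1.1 True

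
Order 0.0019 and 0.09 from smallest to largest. 0.0019, 0.09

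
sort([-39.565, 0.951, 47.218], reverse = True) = [47.218, 0.951, -39.565]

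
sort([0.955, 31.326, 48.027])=[0.955, 31.326, 48.027]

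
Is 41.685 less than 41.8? Yes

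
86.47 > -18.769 True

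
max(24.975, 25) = 25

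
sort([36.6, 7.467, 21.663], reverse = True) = [36.6, 21.663, 7.467]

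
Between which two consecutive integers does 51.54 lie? 51 and 52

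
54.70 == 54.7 True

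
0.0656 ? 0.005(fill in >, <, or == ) >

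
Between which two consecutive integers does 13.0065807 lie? 13 and 14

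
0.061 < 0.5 True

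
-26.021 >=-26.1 True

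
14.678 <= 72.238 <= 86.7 True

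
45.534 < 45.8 True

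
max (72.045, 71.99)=72.045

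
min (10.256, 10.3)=10.256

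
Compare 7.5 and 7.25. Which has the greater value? 7.5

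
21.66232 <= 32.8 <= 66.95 True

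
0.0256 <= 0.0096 False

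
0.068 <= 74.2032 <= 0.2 False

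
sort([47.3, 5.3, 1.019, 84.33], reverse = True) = [84.33, 47.3, 5.3, 1.019]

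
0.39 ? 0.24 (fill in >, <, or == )>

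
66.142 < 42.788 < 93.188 False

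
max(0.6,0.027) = 0.6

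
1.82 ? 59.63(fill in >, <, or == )<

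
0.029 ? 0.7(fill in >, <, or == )<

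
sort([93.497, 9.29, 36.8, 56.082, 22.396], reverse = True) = [93.497, 56.082, 36.8, 22.396, 9.29]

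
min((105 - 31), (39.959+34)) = 73.959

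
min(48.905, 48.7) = 48.7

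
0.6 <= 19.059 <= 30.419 True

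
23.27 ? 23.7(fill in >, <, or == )<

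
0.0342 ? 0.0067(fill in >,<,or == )>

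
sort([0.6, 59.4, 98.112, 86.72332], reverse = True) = [98.112, 86.72332, 59.4, 0.6]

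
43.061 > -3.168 True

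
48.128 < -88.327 False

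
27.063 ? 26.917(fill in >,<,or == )>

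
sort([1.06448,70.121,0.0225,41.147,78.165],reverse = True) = [78.165,70.121,41.147,1.06448,0.0225]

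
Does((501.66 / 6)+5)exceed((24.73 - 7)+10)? Yes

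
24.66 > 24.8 False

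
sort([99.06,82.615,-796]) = [-796,82.615,99.06]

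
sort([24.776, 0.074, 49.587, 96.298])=[0.074, 24.776, 49.587, 96.298]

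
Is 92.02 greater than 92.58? No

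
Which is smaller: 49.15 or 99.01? 49.15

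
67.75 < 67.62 False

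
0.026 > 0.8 False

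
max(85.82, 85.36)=85.82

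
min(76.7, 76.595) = 76.595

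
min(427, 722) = 427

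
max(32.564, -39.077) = 32.564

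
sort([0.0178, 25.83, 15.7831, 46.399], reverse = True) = [46.399, 25.83, 15.7831, 0.0178]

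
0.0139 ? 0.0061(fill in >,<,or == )>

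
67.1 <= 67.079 False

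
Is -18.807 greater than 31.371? No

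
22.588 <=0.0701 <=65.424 False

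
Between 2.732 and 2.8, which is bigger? 2.8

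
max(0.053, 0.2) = 0.2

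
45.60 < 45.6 False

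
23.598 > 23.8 False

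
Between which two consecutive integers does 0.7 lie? 0 and 1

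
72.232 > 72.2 True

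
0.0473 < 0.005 False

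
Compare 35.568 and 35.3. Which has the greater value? 35.568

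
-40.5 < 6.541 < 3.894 False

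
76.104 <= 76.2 True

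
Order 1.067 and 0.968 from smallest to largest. 0.968, 1.067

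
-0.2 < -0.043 True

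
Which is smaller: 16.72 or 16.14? 16.14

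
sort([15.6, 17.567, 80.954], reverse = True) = [80.954, 17.567, 15.6]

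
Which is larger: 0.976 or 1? 1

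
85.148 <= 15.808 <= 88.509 False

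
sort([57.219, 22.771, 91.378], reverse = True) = [91.378, 57.219, 22.771]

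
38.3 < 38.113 False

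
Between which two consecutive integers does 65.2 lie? 65 and 66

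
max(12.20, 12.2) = 12.2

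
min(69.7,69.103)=69.103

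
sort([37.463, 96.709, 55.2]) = [37.463, 55.2, 96.709]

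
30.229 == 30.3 False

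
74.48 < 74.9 True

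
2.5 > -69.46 True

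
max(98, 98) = 98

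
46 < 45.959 False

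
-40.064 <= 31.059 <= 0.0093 False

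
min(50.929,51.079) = 50.929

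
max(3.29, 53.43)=53.43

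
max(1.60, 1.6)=1.6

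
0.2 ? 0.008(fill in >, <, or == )>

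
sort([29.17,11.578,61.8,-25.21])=[-25.21,11.578,29.17,61.8]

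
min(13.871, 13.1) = 13.1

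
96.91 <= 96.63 False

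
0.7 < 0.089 False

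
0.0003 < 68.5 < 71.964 True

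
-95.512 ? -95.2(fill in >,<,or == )<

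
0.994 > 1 False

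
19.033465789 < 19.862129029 True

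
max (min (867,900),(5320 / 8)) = 867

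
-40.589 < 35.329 True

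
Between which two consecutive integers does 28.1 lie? 28 and 29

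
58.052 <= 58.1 True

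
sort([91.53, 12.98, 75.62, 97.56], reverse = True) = [97.56, 91.53, 75.62, 12.98]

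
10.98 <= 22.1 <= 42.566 True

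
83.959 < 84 True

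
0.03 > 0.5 False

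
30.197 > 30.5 False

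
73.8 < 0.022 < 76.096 False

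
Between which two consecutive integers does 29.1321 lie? 29 and 30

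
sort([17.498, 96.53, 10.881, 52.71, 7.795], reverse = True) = [96.53, 52.71, 17.498, 10.881, 7.795]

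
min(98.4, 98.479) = 98.4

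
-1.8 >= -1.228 False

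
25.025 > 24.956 True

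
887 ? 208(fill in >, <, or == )>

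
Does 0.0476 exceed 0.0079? Yes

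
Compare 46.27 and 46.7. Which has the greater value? 46.7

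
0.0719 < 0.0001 False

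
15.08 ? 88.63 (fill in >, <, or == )<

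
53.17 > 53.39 False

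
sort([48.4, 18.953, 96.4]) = [18.953, 48.4, 96.4]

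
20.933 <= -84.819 False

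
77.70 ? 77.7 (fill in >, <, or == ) ==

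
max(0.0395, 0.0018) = 0.0395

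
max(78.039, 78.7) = 78.7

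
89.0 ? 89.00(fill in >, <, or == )==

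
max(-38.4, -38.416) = -38.4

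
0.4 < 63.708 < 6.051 False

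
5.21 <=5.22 True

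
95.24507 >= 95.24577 False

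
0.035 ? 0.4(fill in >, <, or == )<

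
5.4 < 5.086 False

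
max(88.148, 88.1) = 88.148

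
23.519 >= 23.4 True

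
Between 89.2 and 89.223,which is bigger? 89.223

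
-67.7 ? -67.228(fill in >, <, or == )<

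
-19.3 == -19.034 False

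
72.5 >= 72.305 True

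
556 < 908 True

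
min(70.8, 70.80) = 70.8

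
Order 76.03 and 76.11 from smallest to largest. 76.03, 76.11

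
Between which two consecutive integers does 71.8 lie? 71 and 72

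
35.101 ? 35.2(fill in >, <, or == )<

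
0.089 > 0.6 False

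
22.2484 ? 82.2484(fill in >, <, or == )<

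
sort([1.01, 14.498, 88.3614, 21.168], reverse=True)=[88.3614, 21.168, 14.498, 1.01]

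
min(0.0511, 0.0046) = 0.0046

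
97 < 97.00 False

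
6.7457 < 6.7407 False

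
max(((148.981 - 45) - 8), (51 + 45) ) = 96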